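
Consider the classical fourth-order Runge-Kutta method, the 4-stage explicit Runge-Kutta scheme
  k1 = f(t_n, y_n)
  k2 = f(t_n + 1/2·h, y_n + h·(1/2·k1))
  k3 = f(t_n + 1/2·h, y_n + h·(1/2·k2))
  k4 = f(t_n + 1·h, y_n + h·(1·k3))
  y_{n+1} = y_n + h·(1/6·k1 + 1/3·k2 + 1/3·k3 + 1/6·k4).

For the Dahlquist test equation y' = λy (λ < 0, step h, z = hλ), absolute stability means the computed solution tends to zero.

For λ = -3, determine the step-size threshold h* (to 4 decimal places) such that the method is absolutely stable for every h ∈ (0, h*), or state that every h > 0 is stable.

Test eqn y'=λy, z=hλ:
  order 4, 4-stage ⇒ R(z)=1+z+z^2/2+z^3/6+z^4/24
  (e.g. R(-0.98)=0.38177, |R|=0.38177)

Boundary: |R(x)|=1, x<0.
x=-0.98: |R|=0.3818
|R(-2.71)|=0.8923 |R(-1.28)|=0.3015 |R(-1.02)|=0.3684
Bisect:
  x_lo=-3.1875 |R|=1.7962  x_hi=-0.1592 |R|=0.8528
  mid=-1.67338 |R|=0.27247 →hi
  mid=-2.43045 |R|=0.58418 →hi
  mid=-2.80898 |R|=1.03631 →lo
  mid=-2.61972 |R|=0.77774 →hi
  mid=-2.71435 |R|=0.89820 →hi
  mid=-2.76167 |R|=0.96496 →hi
  mid=-2.78533 |R|=1.00005 →lo
  mid=-2.77350 |R|=0.98236 →hi
  ...
  [-2.78533,-2.78514] ⇒ x*=-2.7853
So |R|<1 on (-2.7853, 0).

(-2.7853,0); λ=-3 ⇒ h* = 0.9284.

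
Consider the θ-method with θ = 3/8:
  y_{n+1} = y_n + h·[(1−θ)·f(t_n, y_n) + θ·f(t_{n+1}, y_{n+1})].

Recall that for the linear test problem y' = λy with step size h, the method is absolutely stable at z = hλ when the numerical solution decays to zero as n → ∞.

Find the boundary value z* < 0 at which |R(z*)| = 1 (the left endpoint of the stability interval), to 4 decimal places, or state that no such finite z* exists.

With y'=λy (z=hλ):
  y_{n+1} = y_n + z·[5/8·y_n + 3/8·y_{n+1}] ⇒ (1 − 3/8z)y_{n+1} = (1 + 5/8z)y_n
  so R(z) = (1 + 5/8z)/(1 − 3/8z).

Solve |R(x)|<1 on ℝ⁻.
x=-1.56: |R|=0.0158
R=−1: 1+5/8x = −1+3/8x ⇒ -1/4x=2 ⇒ x=2/(-1/4)=-8.0000
Confirm numerically:
  x=-7.852: |R|=0.99062 <1
  x=-7.337: |R|=0.95582 <1
  x=-6.014: |R|=0.84748 <1
  x=-8.440: |R|=1.02641 >1
  x=-8.430: |R|=1.02583 >1
So |R|<1 on (-8.0000, 0).

left endpoint -8.0000.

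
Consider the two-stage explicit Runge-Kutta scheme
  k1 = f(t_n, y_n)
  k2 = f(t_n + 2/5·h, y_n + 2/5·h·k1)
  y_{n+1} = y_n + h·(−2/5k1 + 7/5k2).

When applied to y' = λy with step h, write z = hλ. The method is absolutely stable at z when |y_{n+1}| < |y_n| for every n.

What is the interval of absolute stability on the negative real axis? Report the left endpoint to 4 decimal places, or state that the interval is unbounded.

With y'=λy (z=hλ):
  k1=λy_n ⇒ h·k1=z·y_n;  k2=λ(1+2/5z)y_n ⇒ h·k2=z(1+2/5z)y_n
  y_{n+1}/y_n = 1 − 2/5z + 7/5z(1+2/5z) = 1 + z + 14/25z²
  R(z) = 1 + z + 14/25z².

Find x<0 with |R(x)|<1.
x=-1.09: |R|=0.5753
R=1: x+14/25x²=0 ⇒ x=−25/14=-1.7857; min R=1−1/(4·14/25)=0.5536>−1
Confirm numerically:
  x=-1.685: |R|=0.90497 <1
  x=-1.670: |R|=0.89178 <1
  x=-0.958: |R|=0.55595 <1
  x=-0.806: |R|=0.55780 <1
  x=-1.924: |R|=1.14899 >1
  x=-1.849: |R|=1.06553 >1
So |R|<1 on (-1.7857, 0).

z∈(-1.7857,0).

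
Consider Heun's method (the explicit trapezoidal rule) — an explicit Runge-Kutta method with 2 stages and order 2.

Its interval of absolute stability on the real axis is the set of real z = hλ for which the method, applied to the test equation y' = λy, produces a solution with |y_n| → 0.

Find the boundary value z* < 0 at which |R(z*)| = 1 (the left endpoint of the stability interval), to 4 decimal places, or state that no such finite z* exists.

z* = -2.0000.

On y'=λy, z=hλ:
  order 2, 2-stage ⇒ R(z)=1+z+z^2/2
  (e.g. R(-1.75)=0.78125, |R|=0.78125)

Find x<0 with |R(x)|<1.
x=-1.75: |R|=0.7812
|R(-1.88)|=0.8872 |R(-1.65)|=0.7112 |R(-0.89)|=0.5061
Bisect:
  x_lo=-2.7480 |R|=2.0278  x_hi=-0.3475 |R|=0.7129
  mid=-1.54776 |R|=0.65002 →hi
  mid=-2.14790 |R|=1.15884 →lo
  mid=-1.84783 |R|=0.85941 →hi
  mid=-1.99787 |R|=0.99787 →hi
  mid=-2.07288 |R|=1.07554 →lo
  mid=-2.03538 |R|=1.03600 →lo
  mid=-2.01662 |R|=1.01676 →lo
  mid=-2.00724 |R|=1.00727 →lo
  mid=-2.00256 |R|=1.00256 →lo
  mid=-2.00021 |R|=1.00021 →lo
  ...
  [-2.00006,-1.99992] ⇒ x*=-2.0000
Stable set (-2.0000, 0).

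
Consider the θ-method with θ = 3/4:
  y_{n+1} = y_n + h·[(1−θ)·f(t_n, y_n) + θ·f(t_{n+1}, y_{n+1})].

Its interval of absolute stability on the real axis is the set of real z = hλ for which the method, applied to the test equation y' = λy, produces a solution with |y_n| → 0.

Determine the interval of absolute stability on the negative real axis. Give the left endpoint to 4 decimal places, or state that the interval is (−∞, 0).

unbounded; (−∞, 0).

Set f=λy, z=hλ:
  y_{n+1} = y_n + z·[1/4·y_n + 3/4·y_{n+1}] ⇒ (1 − 3/4z)y_{n+1} = (1 + 1/4z)y_n
  so R(z) = (1 + 1/4z)/(1 − 3/4z).

Need |R(x)|<1, x<0.
x=-1.78: |R|=0.2377
x=-2: |R|=0.2000
x=-10: |R|=0.1765
x=-100: |R|=0.3158
θ=3/4≥1/2 ⇒ |1+1/4x|<|1−3/4x| ∀x<0 ⇒ stable on all of ℝ⁻.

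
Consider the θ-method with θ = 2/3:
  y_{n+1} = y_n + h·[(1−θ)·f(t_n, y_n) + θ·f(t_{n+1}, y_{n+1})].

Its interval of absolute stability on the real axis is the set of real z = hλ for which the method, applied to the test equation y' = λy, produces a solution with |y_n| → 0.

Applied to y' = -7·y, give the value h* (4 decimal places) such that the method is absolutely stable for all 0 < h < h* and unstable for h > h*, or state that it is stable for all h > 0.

Set f=λy, z=hλ:
  y_{n+1} = y_n + z·[1/3·y_n + 2/3·y_{n+1}] ⇒ (1 − 2/3z)y_{n+1} = (1 + 1/3z)y_n
  so R(z) = (1 + 1/3z)/(1 − 2/3z).

Need |R(x)|<1, x<0.
x=-1.4: |R|=0.2759
x=-2: |R|=0.1429
x=-10: |R|=0.3043
x=-100: |R|=0.4778
θ=2/3≥1/2 ⇒ |1+1/3x|<|1−2/3x| ∀x<0 ⇒ unbounded interval.

(−∞, 0) — no finite endpoint. Any h>0 works for λ=-7.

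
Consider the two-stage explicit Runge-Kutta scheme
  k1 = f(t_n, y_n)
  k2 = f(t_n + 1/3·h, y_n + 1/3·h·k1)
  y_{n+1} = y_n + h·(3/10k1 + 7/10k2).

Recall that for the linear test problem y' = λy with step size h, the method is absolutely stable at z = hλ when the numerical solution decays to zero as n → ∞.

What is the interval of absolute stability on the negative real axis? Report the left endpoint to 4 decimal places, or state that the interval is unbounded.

z∈(-4.2857,0).

On y'=λy, z=hλ:
  k1=λy_n ⇒ h·k1=z·y_n;  k2=λ(1+1/3z)y_n ⇒ h·k2=z(1+1/3z)y_n
  y_{n+1}/y_n = 1 + 3/10z + 7/10z(1+1/3z) = 1 + z + 7/30z²
  R(z) = 1 + z + 7/30z².

Solve |R(x)|<1 on ℝ⁻.
x=-0.64: |R|=0.4556
R=1: x+7/30x²=0 ⇒ x=−30/7=-4.2857; min R=1−1/(4·7/30)=-0.0714>−1
Confirm numerically:
  x=-3.674: |R|=0.47560 <1
  x=-3.595: |R|=0.42061 <1
  x=-3.247: |R|=0.21304 <1
  x=-4.800: |R|=1.57600 >1
  x=-4.565: |R|=1.29749 >1
  x=-4.357: |R|=1.07247 >1
So |R|<1 on (-4.2857, 0).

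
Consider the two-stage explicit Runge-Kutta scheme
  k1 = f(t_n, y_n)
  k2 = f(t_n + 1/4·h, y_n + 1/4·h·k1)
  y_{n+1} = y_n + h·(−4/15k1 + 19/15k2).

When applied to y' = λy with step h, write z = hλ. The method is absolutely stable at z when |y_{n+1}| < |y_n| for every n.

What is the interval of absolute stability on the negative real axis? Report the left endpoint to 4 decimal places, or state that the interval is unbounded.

On y'=λy, z=hλ:
  k1=λy_n ⇒ h·k1=z·y_n;  k2=λ(1+1/4z)y_n ⇒ h·k2=z(1+1/4z)y_n
  y_{n+1}/y_n = 1 − 4/15z + 19/15z(1+1/4z) = 1 + z + 19/60z²
  ⇒ R(z) = 1 + z + 19/60z².

Need |R(x)|<1, x<0.
x=-1.34: |R|=0.2286
R=1: x+19/60x²=0 ⇒ x=−60/19=-3.1579; min R=1−1/(4·19/60)=0.2105>−1
Confirm numerically:
  x=-3.050: |R|=0.89579 <1
  x=-2.659: |R|=0.57992 <1
  x=-2.494: |R|=0.47568 <1
  x=-2.492: |R|=0.47452 <1
  x=-3.609: |R|=1.51555 >1
  x=-3.540: |R|=1.42834 >1
Interval (-3.1579, 0).

z∈(-3.1579,0).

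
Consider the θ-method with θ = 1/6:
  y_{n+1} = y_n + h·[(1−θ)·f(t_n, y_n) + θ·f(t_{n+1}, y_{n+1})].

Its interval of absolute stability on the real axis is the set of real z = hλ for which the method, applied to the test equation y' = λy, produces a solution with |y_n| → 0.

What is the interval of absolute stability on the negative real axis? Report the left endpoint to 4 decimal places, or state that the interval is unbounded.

z∈(-3.0000,0).

Test eqn y'=λy, z=hλ:
  y_{n+1} = y_n + z·[5/6·y_n + 1/6·y_{n+1}] ⇒ (1 − 1/6z)y_{n+1} = (1 + 5/6z)y_n
  R(z) = (1 + 5/6z)/(1 − 1/6z).

Need |R(x)|<1, x<0.
x=-1.02: |R|=0.1282
R=−1: 1+5/6x = −1+1/6x ⇒ -2/3x=2 ⇒ x=2/(-2/3)=-3.0000
Confirm numerically:
  x=-2.942: |R|=0.97406 <1
  x=-2.804: |R|=0.91095 <1
  x=-1.539: |R|=0.22483 <1
  x=-3.202: |R|=1.08781 >1
  x=-3.135: |R|=1.05911 >1
Interval (-3.0000, 0).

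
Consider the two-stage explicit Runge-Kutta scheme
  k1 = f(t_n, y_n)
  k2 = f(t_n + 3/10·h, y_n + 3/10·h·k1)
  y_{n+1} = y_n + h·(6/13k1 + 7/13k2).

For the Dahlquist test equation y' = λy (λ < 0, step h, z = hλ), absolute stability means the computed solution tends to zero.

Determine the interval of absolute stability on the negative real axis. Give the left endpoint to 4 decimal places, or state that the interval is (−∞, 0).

z∈(-6.1905,0).

With y'=λy (z=hλ):
  k1=λy_n ⇒ h·k1=z·y_n;  k2=λ(1+3/10z)y_n ⇒ h·k2=z(1+3/10z)y_n
  y_{n+1}/y_n = 1 + 6/13z + 7/13z(1+3/10z) = 1 + z + 21/130z²
  ⇒ R(z) = 1 + z + 21/130z².

Need |R(x)|<1, x<0.
x=-1.69: |R|=0.2286
R=1: x+21/130x²=0 ⇒ x=−130/21=-6.1905; min R=1−1/(4·21/130)=-0.5476>−1
Confirm numerically:
  x=-4.977: |R|=0.02439 <1
  x=-4.758: |R|=0.10100 <1
  x=-2.494: |R|=0.48922 <1
  x=-6.485: |R|=1.30854 >1
  x=-6.404: |R|=1.22089 >1
So |R|<1 on (-6.1905, 0).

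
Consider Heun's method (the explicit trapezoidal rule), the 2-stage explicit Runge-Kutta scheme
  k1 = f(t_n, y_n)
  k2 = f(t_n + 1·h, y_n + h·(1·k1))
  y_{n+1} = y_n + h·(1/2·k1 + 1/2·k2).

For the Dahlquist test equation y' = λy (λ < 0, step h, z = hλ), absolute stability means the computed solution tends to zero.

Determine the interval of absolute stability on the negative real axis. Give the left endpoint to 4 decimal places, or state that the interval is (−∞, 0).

(-2.0000, 0).

Set f=λy, z=hλ:
  order 2, 2-stage ⇒ R(z)=1+z+z^2/2
  (e.g. R(-0.88)=0.50720, |R|=0.50720)

Boundary: |R(x)|=1, x<0.
x=-0.88: |R|=0.5072
|R(-2.1)|=1.1050 |R(-1.17)|=0.5144
Bisect:
  x_lo=-2.5567 |R|=1.7117  x_hi=-0.2826 |R|=0.7573
  mid=-1.41968 |R|=0.58807 →hi
  mid=-1.98820 |R|=0.98827 →hi
  mid=-2.27246 |R|=1.30958 →lo
  mid=-2.13033 |R|=1.13882 →lo
  mid=-2.05927 |R|=1.06102 →lo
  mid=-2.02373 |R|=1.02401 →lo
  mid=-2.00597 |R|=1.00598 →lo
  ...
  [-2.00014,-2.00000] ⇒ x*=-2.0000
Stable set (-2.0000, 0).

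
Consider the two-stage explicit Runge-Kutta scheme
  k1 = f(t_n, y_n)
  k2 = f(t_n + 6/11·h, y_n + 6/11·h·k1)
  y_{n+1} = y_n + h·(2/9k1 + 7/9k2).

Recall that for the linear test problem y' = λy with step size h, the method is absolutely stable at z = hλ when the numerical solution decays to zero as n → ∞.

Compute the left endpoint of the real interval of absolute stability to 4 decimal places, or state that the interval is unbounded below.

Test eqn y'=λy, z=hλ:
  k1=λy_n ⇒ h·k1=z·y_n;  k2=λ(1+6/11z)y_n ⇒ h·k2=z(1+6/11z)y_n
  y_{n+1}/y_n = 1 + 2/9z + 7/9z(1+6/11z) = 1 + z + 14/33z²
  Hence R(z) = 1 + z + 14/33z².

Need |R(x)|<1, x<0.
x=-1.39: |R|=0.4297
R=1: x+14/33x²=0 ⇒ x=−33/14=-2.3571; min R=1−1/(4·14/33)=0.4107>−1
Confirm numerically:
  x=-2.182: |R|=0.83787 <1
  x=-1.849: |R|=0.60140 <1
  x=-1.398: |R|=0.43114 <1
  x=-2.834: |R|=1.57333 >1
  x=-2.724: |R|=1.42395 >1
  x=-2.402: |R|=1.04571 >1
Interval (-2.3571, 0).

z* = -2.3571.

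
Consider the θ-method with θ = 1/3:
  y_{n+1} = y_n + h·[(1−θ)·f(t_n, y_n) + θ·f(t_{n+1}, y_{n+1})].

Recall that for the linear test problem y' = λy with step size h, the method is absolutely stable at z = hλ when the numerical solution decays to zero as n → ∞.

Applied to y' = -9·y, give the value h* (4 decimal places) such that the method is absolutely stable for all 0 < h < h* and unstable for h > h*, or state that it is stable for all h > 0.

Test eqn y'=λy, z=hλ:
  y_{n+1} = y_n + z·[2/3·y_n + 1/3·y_{n+1}] ⇒ (1 − 1/3z)y_{n+1} = (1 + 2/3z)y_n
  Hence R(z) = (1 + 2/3z)/(1 − 1/3z).

Find x<0 with |R(x)|<1.
x=-1.71: |R|=0.0892
R=−1: 1+2/3x = −1+1/3x ⇒ -1/3x=2 ⇒ x=2/(-1/3)=-6.0000
Confirm numerically:
  x=-5.530: |R|=0.94490 <1
  x=-5.491: |R|=0.94005 <1
  x=-4.978: |R|=0.87190 <1
  x=-4.036: |R|=0.72086 <1
  x=-6.514: |R|=1.05403 >1
  x=-6.444: |R|=1.04701 >1
  x=-6.108: |R|=1.01186 >1
So |R|<1 on (-6.0000, 0).

(-6.0000,0); λ=-9 ⇒ h* = (6)/9 = 0.6667.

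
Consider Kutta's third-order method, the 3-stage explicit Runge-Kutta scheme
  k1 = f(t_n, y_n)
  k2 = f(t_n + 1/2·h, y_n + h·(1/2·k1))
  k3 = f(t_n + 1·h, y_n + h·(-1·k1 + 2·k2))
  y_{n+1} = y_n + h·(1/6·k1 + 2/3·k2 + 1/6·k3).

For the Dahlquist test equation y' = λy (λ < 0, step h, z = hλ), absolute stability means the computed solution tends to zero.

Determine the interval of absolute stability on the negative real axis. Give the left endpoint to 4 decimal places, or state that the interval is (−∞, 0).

Set f=λy, z=hλ:
  order 3, 3-stage ⇒ R(z)=1+z+z^2/2+z^3/6
  (e.g. R(-1.48)=0.07490, |R|=0.07490)

Boundary: |R(x)|=1, x<0.
x=-1.48: |R|=0.0749
|R(-2.63)|=1.2035 |R(-2.28)|=0.6562 |R(-1.63)|=0.0233
Bisect:
  x_lo=-2.8471 |R|=1.6405  x_hi=-0.0955 |R|=0.9089
  mid=-1.47131 |R|=0.08023 →hi
  mid=-2.15920 |R|=0.50588 →hi
  mid=-2.50315 |R|=0.98429 →hi
  mid=-2.67512 |R|=1.28763 →lo
  mid=-2.58913 |R|=1.13008 →lo
  mid=-2.54614 |R|=1.05576 →lo
  mid=-2.52464 |R|=1.01967 →lo
  mid=-2.51389 |R|=1.00189 →lo
  mid=-2.50852 |R|=0.99307 →hi
  ...
  [-2.51289,-2.51272] ⇒ x*=-2.5127
Interval (-2.5127, 0).

z∈(-2.5127,0).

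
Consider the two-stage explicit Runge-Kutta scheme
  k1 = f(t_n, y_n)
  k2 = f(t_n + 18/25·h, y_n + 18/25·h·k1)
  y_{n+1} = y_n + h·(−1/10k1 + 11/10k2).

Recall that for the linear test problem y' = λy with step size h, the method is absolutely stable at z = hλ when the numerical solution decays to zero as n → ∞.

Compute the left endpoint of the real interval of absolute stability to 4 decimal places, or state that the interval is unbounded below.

left endpoint -1.2626.

Test eqn y'=λy, z=hλ:
  k1=λy_n ⇒ h·k1=z·y_n;  k2=λ(1+18/25z)y_n ⇒ h·k2=z(1+18/25z)y_n
  y_{n+1}/y_n = 1 − 1/10z + 11/10z(1+18/25z) = 1 + z + 99/125z²
  ⇒ R(z) = 1 + z + 99/125z².

Boundary: |R(x)|=1, x<0.
x=-1.1: |R|=0.8583
R=1: x+99/125x²=0 ⇒ x=−125/99=-1.2626; min R=1−1/(4·99/125)=0.6843>−1
Confirm numerically:
  x=-1.236: |R|=0.97394 <1
  x=-1.108: |R|=0.86431 <1
  x=-1.065: |R|=0.83331 <1
  x=-1.806: |R|=1.77722 >1
  x=-1.627: |R|=1.46953 >1
  x=-1.551: |R|=1.35424 >1
Stable set (-1.2626, 0).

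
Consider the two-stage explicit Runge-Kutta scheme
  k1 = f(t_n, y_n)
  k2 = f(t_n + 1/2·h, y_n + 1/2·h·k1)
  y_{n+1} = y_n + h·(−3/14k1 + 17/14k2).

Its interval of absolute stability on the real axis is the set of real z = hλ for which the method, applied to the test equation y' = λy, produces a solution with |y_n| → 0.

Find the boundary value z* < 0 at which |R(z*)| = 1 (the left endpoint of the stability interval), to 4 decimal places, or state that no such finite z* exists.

Set f=λy, z=hλ:
  k1=λy_n ⇒ h·k1=z·y_n;  k2=λ(1+1/2z)y_n ⇒ h·k2=z(1+1/2z)y_n
  y_{n+1}/y_n = 1 − 3/14z + 17/14z(1+1/2z) = 1 + z + 17/28z²
  ⇒ R(z) = 1 + z + 17/28z².

Solve |R(x)|<1 on ℝ⁻.
x=-1.15: |R|=0.6529
R=1: x+17/28x²=0 ⇒ x=−28/17=-1.6471; min R=1−1/(4·17/28)=0.5882>−1
Confirm numerically:
  x=-1.521: |R|=0.88359 <1
  x=-1.219: |R|=0.68319 <1
  x=-0.692: |R|=0.59874 <1
  x=-1.843: |R|=1.21925 >1
  x=-1.794: |R|=1.16005 >1
  x=-1.672: |R|=1.02532 >1
Stable set (-1.6471, 0).

left endpoint -1.6471.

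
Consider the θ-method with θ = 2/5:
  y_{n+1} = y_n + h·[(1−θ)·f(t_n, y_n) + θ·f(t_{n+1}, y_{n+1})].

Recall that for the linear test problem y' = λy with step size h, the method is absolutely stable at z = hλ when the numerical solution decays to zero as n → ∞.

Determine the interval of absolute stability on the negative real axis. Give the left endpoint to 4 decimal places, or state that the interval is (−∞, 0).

Set f=λy, z=hλ:
  y_{n+1} = y_n + z·[3/5·y_n + 2/5·y_{n+1}] ⇒ (1 − 2/5z)y_{n+1} = (1 + 3/5z)y_n
  R(z) = (1 + 3/5z)/(1 − 2/5z).

Find x<0 with |R(x)|<1.
x=-0.33: |R|=0.7085
R=−1: 1+3/5x = −1+2/5x ⇒ -1/5x=2 ⇒ x=2/(-1/5)=-10.0000
Confirm numerically:
  x=-8.866: |R|=0.95011 <1
  x=-5.608: |R|=0.72916 <1
  x=-4.874: |R|=0.65243 <1
  x=-4.195: |R|=0.56647 <1
  x=-10.547: |R|=1.02096 >1
  x=-10.466: |R|=1.01797 >1
  x=-10.382: |R|=1.01483 >1
So |R|<1 on (-10.0000, 0).

(-10.0000, 0).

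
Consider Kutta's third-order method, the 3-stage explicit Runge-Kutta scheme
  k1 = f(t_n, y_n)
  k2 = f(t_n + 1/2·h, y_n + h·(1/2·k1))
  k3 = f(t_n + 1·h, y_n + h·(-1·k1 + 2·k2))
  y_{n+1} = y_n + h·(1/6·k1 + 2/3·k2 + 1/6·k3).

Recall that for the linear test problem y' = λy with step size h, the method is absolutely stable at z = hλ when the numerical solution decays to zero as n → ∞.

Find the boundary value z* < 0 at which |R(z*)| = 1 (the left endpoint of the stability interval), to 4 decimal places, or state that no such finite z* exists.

Test eqn y'=λy, z=hλ:
  order 3, 3-stage ⇒ R(z)=1+z+z^2/2+z^3/6
  (e.g. R(-1.11)=0.27811, |R|=0.27811)

Need |R(x)|<1, x<0.
x=-1.11: |R|=0.2781
|R(-0.99)|=0.3383 |R(-0.79)|=0.4399 |R(-0.62)|=0.5325
Bisect:
  x_lo=-3.3597 |R|=3.0362  x_hi=-0.1708 |R|=0.8429
  mid=-1.76523 |R|=0.12397 →hi
  mid=-2.56244 |R|=1.08360 →lo
  mid=-2.16384 |R|=0.51133 →hi
  mid=-2.36314 |R|=0.77039 →hi
  mid=-2.46279 |R|=0.91973 →hi
  mid=-2.51262 |R|=0.99979 →hi
  mid=-2.53753 |R|=1.04122 →lo
  mid=-2.52507 |R|=1.02039 →lo
  ...
  [-2.51281,-2.51262] ⇒ x*=-2.5127
Interval (-2.5127, 0).

left endpoint -2.5127.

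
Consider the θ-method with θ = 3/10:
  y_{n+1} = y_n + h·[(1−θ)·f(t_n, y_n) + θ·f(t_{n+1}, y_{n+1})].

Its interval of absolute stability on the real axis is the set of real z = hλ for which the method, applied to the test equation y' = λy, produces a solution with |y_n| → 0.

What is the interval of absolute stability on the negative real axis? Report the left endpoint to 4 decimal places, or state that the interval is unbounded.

Test eqn y'=λy, z=hλ:
  y_{n+1} = y_n + z·[7/10·y_n + 3/10·y_{n+1}] ⇒ (1 − 3/10z)y_{n+1} = (1 + 7/10z)y_n
  ⇒ R(z) = (1 + 7/10z)/(1 − 3/10z).

Need |R(x)|<1, x<0.
x=-1.42: |R|=0.0042
R=−1: 1+7/10x = −1+3/10x ⇒ -2/5x=2 ⇒ x=2/(-2/5)=-5.0000
Confirm numerically:
  x=-4.888: |R|=0.98184 <1
  x=-4.483: |R|=0.91181 <1
  x=-4.409: |R|=0.89822 <1
  x=-2.672: |R|=0.48313 <1
  x=-5.487: |R|=1.07362 >1
  x=-5.455: |R|=1.06903 >1
So |R|<1 on (-5.0000, 0).

(-5.0000, 0).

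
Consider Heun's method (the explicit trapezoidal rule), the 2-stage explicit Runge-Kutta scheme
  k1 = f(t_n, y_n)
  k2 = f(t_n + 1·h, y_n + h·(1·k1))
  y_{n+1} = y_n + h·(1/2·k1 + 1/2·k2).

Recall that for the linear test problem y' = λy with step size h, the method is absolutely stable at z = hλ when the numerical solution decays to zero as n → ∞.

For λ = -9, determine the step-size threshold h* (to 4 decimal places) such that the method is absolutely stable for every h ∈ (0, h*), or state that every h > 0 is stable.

On y'=λy, z=hλ:
  order 2, 2-stage ⇒ R(z)=1+z+z^2/2
  (e.g. R(-0.9)=0.50500, |R|=0.50500)

Need |R(x)|<1, x<0.
x=-0.9: |R|=0.5050
|R(-2.29)|=1.3321 |R(-1.51)|=0.6300 |R(-1)|=0.5000
Bisect:
  x_lo=-2.5774 |R|=1.7441  x_hi=-0.0561 |R|=0.9455
  mid=-1.31676 |R|=0.55017 →hi
  mid=-1.94709 |R|=0.94849 →hi
  mid=-2.26225 |R|=1.29664 →lo
  mid=-2.10467 |R|=1.11015 →lo
  mid=-2.02588 |R|=1.02622 →lo
  mid=-1.98649 |R|=0.98658 →hi
  mid=-2.00618 |R|=1.00620 →lo
  mid=-1.99633 |R|=0.99634 →hi
  ...
  [-2.00003,-1.99987] ⇒ x*=-2.0000
So |R|<1 on (-2.0000, 0).

(-2.0000,0); λ=-9 ⇒ h* = 0.2222.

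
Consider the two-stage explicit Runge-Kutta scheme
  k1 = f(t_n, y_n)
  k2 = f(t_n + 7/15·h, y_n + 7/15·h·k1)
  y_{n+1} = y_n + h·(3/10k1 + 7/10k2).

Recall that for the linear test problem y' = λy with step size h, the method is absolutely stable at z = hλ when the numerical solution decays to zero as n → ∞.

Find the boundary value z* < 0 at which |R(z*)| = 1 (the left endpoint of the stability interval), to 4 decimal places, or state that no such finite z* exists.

With y'=λy (z=hλ):
  k1=λy_n ⇒ h·k1=z·y_n;  k2=λ(1+7/15z)y_n ⇒ h·k2=z(1+7/15z)y_n
  y_{n+1}/y_n = 1 + 3/10z + 7/10z(1+7/15z) = 1 + z + 49/150z²
  so R(z) = 1 + z + 49/150z².

Need |R(x)|<1, x<0.
x=-0.98: |R|=0.3337
R=1: x+49/150x²=0 ⇒ x=−150/49=-3.0612; min R=1−1/(4·49/150)=0.2347>−1
Confirm numerically:
  x=-2.617: |R|=0.62024 <1
  x=-2.185: |R|=0.37458 <1
  x=-1.785: |R|=0.25583 <1
  x=-1.553: |R|=0.23486 <1
  x=-3.367: |R|=1.33632 >1
  x=-3.118: |R|=1.05783 >1
Stable set (-3.0612, 0).

z* = -3.0612.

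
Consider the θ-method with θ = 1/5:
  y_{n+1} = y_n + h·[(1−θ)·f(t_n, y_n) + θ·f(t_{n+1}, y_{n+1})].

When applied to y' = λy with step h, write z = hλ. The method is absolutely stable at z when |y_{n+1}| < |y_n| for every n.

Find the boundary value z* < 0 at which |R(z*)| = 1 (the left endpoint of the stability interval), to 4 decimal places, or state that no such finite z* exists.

z* = -3.3333.

Set f=λy, z=hλ:
  y_{n+1} = y_n + z·[4/5·y_n + 1/5·y_{n+1}] ⇒ (1 − 1/5z)y_{n+1} = (1 + 4/5z)y_n
  Hence R(z) = (1 + 4/5z)/(1 − 1/5z).

Solve |R(x)|<1 on ℝ⁻.
x=-0.9: |R|=0.2373
R=−1: 1+4/5x = −1+1/5x ⇒ -3/5x=2 ⇒ x=2/(-3/5)=-3.3333
Confirm numerically:
  x=-2.743: |R|=0.77128 <1
  x=-2.526: |R|=0.67818 <1
  x=-1.949: |R|=0.40236 <1
  x=-1.483: |R|=0.14376 <1
  x=-3.834: |R|=1.17002 >1
  x=-3.492: |R|=1.05605 >1
  x=-3.377: |R|=1.01564 >1
Interval (-3.3333, 0).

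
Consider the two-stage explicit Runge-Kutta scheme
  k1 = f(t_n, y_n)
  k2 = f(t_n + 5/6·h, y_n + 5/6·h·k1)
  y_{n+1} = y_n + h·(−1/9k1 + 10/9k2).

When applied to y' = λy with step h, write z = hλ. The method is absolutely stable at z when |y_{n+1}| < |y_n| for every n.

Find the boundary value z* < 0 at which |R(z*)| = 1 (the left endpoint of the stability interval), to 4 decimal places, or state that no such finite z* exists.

left endpoint -1.0800.

With y'=λy (z=hλ):
  k1=λy_n ⇒ h·k1=z·y_n;  k2=λ(1+5/6z)y_n ⇒ h·k2=z(1+5/6z)y_n
  y_{n+1}/y_n = 1 − 1/9z + 10/9z(1+5/6z) = 1 + z + 25/27z²
  ⇒ R(z) = 1 + z + 25/27z².

Need |R(x)|<1, x<0.
x=-0.57: |R|=0.7308
R=1: x+25/27x²=0 ⇒ x=−27/25=-1.0800; min R=1−1/(4·25/27)=0.7300>−1
Confirm numerically:
  x=-1.017: |R|=0.94067 <1
  x=-0.881: |R|=0.83767 <1
  x=-0.601: |R|=0.73345 <1
  x=-0.590: |R|=0.73231 <1
  x=-1.631: |R|=1.83211 >1
  x=-1.254: |R|=1.20203 >1
Stable set (-1.0800, 0).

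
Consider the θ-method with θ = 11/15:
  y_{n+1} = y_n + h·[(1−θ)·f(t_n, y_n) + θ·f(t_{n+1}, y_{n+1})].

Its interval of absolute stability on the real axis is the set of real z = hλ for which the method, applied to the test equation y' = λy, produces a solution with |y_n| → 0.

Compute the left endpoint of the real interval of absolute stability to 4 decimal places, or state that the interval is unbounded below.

unbounded; (−∞, 0).

Test eqn y'=λy, z=hλ:
  y_{n+1} = y_n + z·[4/15·y_n + 11/15·y_{n+1}] ⇒ (1 − 11/15z)y_{n+1} = (1 + 4/15z)y_n
  R(z) = (1 + 4/15z)/(1 − 11/15z).

Need |R(x)|<1, x<0.
x=-1.41: |R|=0.3068
x=-2: |R|=0.1892
x=-10: |R|=0.2000
x=-100: |R|=0.3453
θ=11/15≥1/2 ⇒ |1+4/15x|<|1−11/15x| ∀x<0 ⇒ unbounded interval.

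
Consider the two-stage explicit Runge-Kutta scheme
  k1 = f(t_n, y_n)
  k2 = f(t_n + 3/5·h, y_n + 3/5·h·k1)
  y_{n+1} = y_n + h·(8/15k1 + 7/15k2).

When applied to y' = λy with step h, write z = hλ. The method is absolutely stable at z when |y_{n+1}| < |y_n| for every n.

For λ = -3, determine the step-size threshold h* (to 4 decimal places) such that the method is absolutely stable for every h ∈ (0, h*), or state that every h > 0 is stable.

(-3.5714,0); λ=-3 ⇒ h* = (25/7)/3 = 1.1905.

Test eqn y'=λy, z=hλ:
  k1=λy_n ⇒ h·k1=z·y_n;  k2=λ(1+3/5z)y_n ⇒ h·k2=z(1+3/5z)y_n
  y_{n+1}/y_n = 1 + 8/15z + 7/15z(1+3/5z) = 1 + z + 7/25z²
  so R(z) = 1 + z + 7/25z².

Solve |R(x)|<1 on ℝ⁻.
x=-1.54: |R|=0.1240
R=1: x+7/25x²=0 ⇒ x=−25/7=-3.5714; min R=1−1/(4·7/25)=0.1071>−1
Confirm numerically:
  x=-3.068: |R|=0.56753 <1
  x=-2.713: |R|=0.34790 <1
  x=-2.399: |R|=0.21246 <1
  x=-2.391: |R|=0.20973 <1
  x=-3.807: |R|=1.25111 >1
  x=-3.690: |R|=1.12251 >1
Interval (-3.5714, 0).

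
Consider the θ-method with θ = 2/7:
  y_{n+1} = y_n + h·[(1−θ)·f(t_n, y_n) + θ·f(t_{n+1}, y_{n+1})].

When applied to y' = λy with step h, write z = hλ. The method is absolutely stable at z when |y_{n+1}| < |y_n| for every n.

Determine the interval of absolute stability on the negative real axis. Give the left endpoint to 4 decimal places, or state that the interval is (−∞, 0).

Test eqn y'=λy, z=hλ:
  y_{n+1} = y_n + z·[5/7·y_n + 2/7·y_{n+1}] ⇒ (1 − 2/7z)y_{n+1} = (1 + 5/7z)y_n
  Hence R(z) = (1 + 5/7z)/(1 − 2/7z).

Solve |R(x)|<1 on ℝ⁻.
x=-1.32: |R|=0.0415
R=−1: 1+5/7x = −1+2/7x ⇒ -3/7x=2 ⇒ x=2/(-3/7)=-4.6667
Confirm numerically:
  x=-3.556: |R|=0.76389 <1
  x=-3.418: |R|=0.72926 <1
  x=-2.078: |R|=0.30387 <1
  x=-1.931: |R|=0.24443 <1
  x=-5.235: |R|=1.09760 >1
  x=-5.205: |R|=1.09276 >1
Interval (-4.6667, 0).

(-4.6667, 0).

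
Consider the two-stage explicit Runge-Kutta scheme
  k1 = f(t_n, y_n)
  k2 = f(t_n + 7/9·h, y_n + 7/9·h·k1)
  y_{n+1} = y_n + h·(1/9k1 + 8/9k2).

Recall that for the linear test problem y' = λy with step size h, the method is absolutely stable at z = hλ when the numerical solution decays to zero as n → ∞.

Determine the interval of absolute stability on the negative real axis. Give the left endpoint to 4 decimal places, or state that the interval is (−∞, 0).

Set f=λy, z=hλ:
  k1=λy_n ⇒ h·k1=z·y_n;  k2=λ(1+7/9z)y_n ⇒ h·k2=z(1+7/9z)y_n
  y_{n+1}/y_n = 1 + 1/9z + 8/9z(1+7/9z) = 1 + z + 56/81z²
  R(z) = 1 + z + 56/81z².

Need |R(x)|<1, x<0.
x=-1.09: |R|=0.7314
R=1: x+56/81x²=0 ⇒ x=−81/56=-1.4464; min R=1−1/(4·56/81)=0.6384>−1
Confirm numerically:
  x=-1.153: |R|=0.76610 <1
  x=-1.100: |R|=0.73654 <1
  x=-0.967: |R|=0.67948 <1
  x=-1.938: |R|=1.65863 >1
  x=-1.786: |R|=1.41929 >1
  x=-1.761: |R|=1.38298 >1
So |R|<1 on (-1.4464, 0).

(-1.4464, 0).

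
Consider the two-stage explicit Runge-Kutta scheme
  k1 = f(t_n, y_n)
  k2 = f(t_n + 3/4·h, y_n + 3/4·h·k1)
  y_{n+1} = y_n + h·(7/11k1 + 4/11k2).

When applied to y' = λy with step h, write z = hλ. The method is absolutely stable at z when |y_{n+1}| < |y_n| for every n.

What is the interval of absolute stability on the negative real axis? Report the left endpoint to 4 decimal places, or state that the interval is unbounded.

(-3.6667, 0).

On y'=λy, z=hλ:
  k1=λy_n ⇒ h·k1=z·y_n;  k2=λ(1+3/4z)y_n ⇒ h·k2=z(1+3/4z)y_n
  y_{n+1}/y_n = 1 + 7/11z + 4/11z(1+3/4z) = 1 + z + 3/11z²
  ⇒ R(z) = 1 + z + 3/11z².

Find x<0 with |R(x)|<1.
x=-1.32: |R|=0.1552
R=1: x+3/11x²=0 ⇒ x=−11/3=-3.6667; min R=1−1/(4·3/11)=0.0833>−1
Confirm numerically:
  x=-2.395: |R|=0.16937 <1
  x=-1.805: |R|=0.08355 <1
  x=-1.787: |R|=0.08392 <1
  x=-3.814: |R|=1.15325 >1
  x=-3.688: |R|=1.02146 >1
So |R|<1 on (-3.6667, 0).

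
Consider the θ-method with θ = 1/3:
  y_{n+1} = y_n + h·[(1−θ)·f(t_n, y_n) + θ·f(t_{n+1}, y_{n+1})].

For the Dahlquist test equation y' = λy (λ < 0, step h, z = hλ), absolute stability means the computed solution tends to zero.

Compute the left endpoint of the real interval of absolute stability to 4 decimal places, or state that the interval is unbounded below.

On y'=λy, z=hλ:
  y_{n+1} = y_n + z·[2/3·y_n + 1/3·y_{n+1}] ⇒ (1 − 1/3z)y_{n+1} = (1 + 2/3z)y_n
  Hence R(z) = (1 + 2/3z)/(1 − 1/3z).

Boundary: |R(x)|=1, x<0.
x=-0.86: |R|=0.3316
R=−1: 1+2/3x = −1+1/3x ⇒ -1/3x=2 ⇒ x=2/(-1/3)=-6.0000
Confirm numerically:
  x=-5.276: |R|=0.91252 <1
  x=-5.104: |R|=0.88944 <1
  x=-4.004: |R|=0.71502 <1
  x=-3.882: |R|=0.69224 <1
  x=-6.567: |R|=1.05927 >1
  x=-6.544: |R|=1.05700 >1
  x=-6.142: |R|=1.01553 >1
Stable set (-6.0000, 0).

z* = -6.0000.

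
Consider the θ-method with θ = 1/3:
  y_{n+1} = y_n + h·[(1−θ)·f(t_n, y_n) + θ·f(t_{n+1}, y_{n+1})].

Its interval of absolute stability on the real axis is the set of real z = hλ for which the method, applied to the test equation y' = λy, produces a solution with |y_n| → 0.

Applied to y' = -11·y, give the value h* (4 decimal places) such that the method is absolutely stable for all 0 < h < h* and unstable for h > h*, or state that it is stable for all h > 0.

With y'=λy (z=hλ):
  y_{n+1} = y_n + z·[2/3·y_n + 1/3·y_{n+1}] ⇒ (1 − 1/3z)y_{n+1} = (1 + 2/3z)y_n
  R(z) = (1 + 2/3z)/(1 − 1/3z).

Find x<0 with |R(x)|<1.
x=-0.97: |R|=0.2670
R=−1: 1+2/3x = −1+1/3x ⇒ -1/3x=2 ⇒ x=2/(-1/3)=-6.0000
Confirm numerically:
  x=-4.985: |R|=0.87289 <1
  x=-4.771: |R|=0.84185 <1
  x=-3.543: |R|=0.62448 <1
  x=-2.426: |R|=0.34132 <1
  x=-6.379: |R|=1.04041 >1
  x=-6.111: |R|=1.01218 >1
Interval (-6.0000, 0).

(-6.0000,0); λ=-11 ⇒ h* = (6)/11 = 0.5455.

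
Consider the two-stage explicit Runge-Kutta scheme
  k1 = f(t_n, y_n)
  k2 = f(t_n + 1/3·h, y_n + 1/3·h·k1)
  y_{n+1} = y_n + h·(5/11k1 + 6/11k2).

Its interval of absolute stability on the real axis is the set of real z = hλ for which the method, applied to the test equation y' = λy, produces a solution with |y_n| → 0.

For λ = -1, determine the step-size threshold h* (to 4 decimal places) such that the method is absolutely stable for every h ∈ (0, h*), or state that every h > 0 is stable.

With y'=λy (z=hλ):
  k1=λy_n ⇒ h·k1=z·y_n;  k2=λ(1+1/3z)y_n ⇒ h·k2=z(1+1/3z)y_n
  y_{n+1}/y_n = 1 + 5/11z + 6/11z(1+1/3z) = 1 + z + 2/11z²
  so R(z) = 1 + z + 2/11z².

Find x<0 with |R(x)|<1.
x=-0.94: |R|=0.2207
R=1: x+2/11x²=0 ⇒ x=−11/2=-5.5000; min R=1−1/(4·2/11)=-0.3750>−1
Confirm numerically:
  x=-4.856: |R|=0.43141 <1
  x=-4.676: |R|=0.29945 <1
  x=-3.928: |R|=0.12269 <1
  x=-3.313: |R|=0.31737 <1
  x=-5.923: |R|=1.45553 >1
  x=-5.760: |R|=1.27229 >1
Interval (-5.5000, 0).

(-5.5000,0); λ=-1 ⇒ h* = (11/2)/1 = 5.5000.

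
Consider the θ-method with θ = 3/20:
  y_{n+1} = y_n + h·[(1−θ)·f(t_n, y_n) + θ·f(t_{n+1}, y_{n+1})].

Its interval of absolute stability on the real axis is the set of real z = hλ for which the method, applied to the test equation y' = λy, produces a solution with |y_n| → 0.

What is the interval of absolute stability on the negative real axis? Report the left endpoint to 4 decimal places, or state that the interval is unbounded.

On y'=λy, z=hλ:
  y_{n+1} = y_n + z·[17/20·y_n + 3/20·y_{n+1}] ⇒ (1 − 3/20z)y_{n+1} = (1 + 17/20z)y_n
  Hence R(z) = (1 + 17/20z)/(1 − 3/20z).

Need |R(x)|<1, x<0.
x=-0.82: |R|=0.2698
R=−1: 1+17/20x = −1+3/20x ⇒ -7/10x=2 ⇒ x=2/(-7/10)=-2.8571
Confirm numerically:
  x=-2.710: |R|=0.92677 <1
  x=-2.157: |R|=0.62971 <1
  x=-1.447: |R|=0.18894 <1
  x=-1.153: |R|=0.01701 <1
  x=-3.228: |R|=1.17491 >1
  x=-3.072: |R|=1.10296 >1
  x=-3.003: |R|=1.07039 >1
Stable set (-2.8571, 0).

z∈(-2.8571,0).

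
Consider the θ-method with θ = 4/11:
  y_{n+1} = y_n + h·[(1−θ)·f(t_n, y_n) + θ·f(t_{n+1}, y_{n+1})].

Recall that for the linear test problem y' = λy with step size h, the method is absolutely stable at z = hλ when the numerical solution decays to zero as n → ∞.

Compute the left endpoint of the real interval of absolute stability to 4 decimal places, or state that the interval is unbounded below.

Set f=λy, z=hλ:
  y_{n+1} = y_n + z·[7/11·y_n + 4/11·y_{n+1}] ⇒ (1 − 4/11z)y_{n+1} = (1 + 7/11z)y_n
  R(z) = (1 + 7/11z)/(1 − 4/11z).

Find x<0 with |R(x)|<1.
x=-0.54: |R|=0.5486
R=−1: 1+7/11x = −1+4/11x ⇒ -3/11x=2 ⇒ x=2/(-3/11)=-7.3333
Confirm numerically:
  x=-7.077: |R|=0.98044 <1
  x=-6.424: |R|=0.92566 <1
  x=-6.054: |R|=0.89102 <1
  x=-3.829: |R|=0.60051 <1
  x=-7.808: |R|=1.03372 >1
  x=-7.445: |R|=1.00821 >1
  x=-7.372: |R|=1.00287 >1
Interval (-7.3333, 0).

left endpoint -7.3333.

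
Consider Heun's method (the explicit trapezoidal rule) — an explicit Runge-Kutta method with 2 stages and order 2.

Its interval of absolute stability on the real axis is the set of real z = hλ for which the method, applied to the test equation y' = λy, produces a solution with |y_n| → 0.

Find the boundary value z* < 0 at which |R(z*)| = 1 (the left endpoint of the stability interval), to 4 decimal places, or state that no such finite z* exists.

Test eqn y'=λy, z=hλ:
  order 2, 2-stage ⇒ R(z)=1+z+z^2/2
  (e.g. R(-0.57)=0.59245, |R|=0.59245)

Find x<0 with |R(x)|<1.
x=-0.57: |R|=0.5924
|R(-2.27)|=1.3064 |R(-1.7)|=0.7450 |R(-1.14)|=0.5098
Bisect:
  x_lo=-2.3113 |R|=1.3598  x_hi=-0.1423 |R|=0.8679
  mid=-1.22679 |R|=0.52572 →hi
  mid=-1.76905 |R|=0.79572 →hi
  mid=-2.04019 |R|=1.04099 →lo
  mid=-1.90462 |R|=0.90917 →hi
  mid=-1.97240 |R|=0.97278 →hi
  mid=-2.00630 |R|=1.00632 →lo
  mid=-1.98935 |R|=0.98941 →hi
  mid=-1.99782 |R|=0.99782 →hi
  ...
  [-2.00007,-1.99994] ⇒ x*=-2.0000
Interval (-2.0000, 0).

left endpoint -2.0000.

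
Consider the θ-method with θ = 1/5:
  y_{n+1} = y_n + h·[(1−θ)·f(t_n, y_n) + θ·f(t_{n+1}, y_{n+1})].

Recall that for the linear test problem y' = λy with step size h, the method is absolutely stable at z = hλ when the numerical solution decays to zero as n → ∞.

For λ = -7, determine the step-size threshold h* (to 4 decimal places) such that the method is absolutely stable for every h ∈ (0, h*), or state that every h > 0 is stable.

Test eqn y'=λy, z=hλ:
  y_{n+1} = y_n + z·[4/5·y_n + 1/5·y_{n+1}] ⇒ (1 − 1/5z)y_{n+1} = (1 + 4/5z)y_n
  so R(z) = (1 + 4/5z)/(1 − 1/5z).

Solve |R(x)|<1 on ℝ⁻.
x=-1.44: |R|=0.1180
R=−1: 1+4/5x = −1+1/5x ⇒ -3/5x=2 ⇒ x=2/(-3/5)=-3.3333
Confirm numerically:
  x=-2.061: |R|=0.45943 <1
  x=-1.518: |R|=0.16447 <1
  x=-1.346: |R|=0.06051 <1
  x=-3.848: |R|=1.17450 >1
  x=-3.532: |R|=1.06985 >1
  x=-3.517: |R|=1.06469 >1
Stable set (-3.3333, 0).

(-3.3333,0); λ=-7 ⇒ h* = (10/3)/7 = 0.4762.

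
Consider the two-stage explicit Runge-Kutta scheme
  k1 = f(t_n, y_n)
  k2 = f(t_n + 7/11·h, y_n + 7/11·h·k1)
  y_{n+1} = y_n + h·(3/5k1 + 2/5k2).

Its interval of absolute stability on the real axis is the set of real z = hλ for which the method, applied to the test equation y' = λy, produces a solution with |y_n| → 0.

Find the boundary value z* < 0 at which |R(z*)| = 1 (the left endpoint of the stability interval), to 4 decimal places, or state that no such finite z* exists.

z* = -3.9286.

On y'=λy, z=hλ:
  k1=λy_n ⇒ h·k1=z·y_n;  k2=λ(1+7/11z)y_n ⇒ h·k2=z(1+7/11z)y_n
  y_{n+1}/y_n = 1 + 3/5z + 2/5z(1+7/11z) = 1 + z + 14/55z²
  so R(z) = 1 + z + 14/55z².

Find x<0 with |R(x)|<1.
x=-0.49: |R|=0.5711
R=1: x+14/55x²=0 ⇒ x=−55/14=-3.9286; min R=1−1/(4·14/55)=0.0179>−1
Confirm numerically:
  x=-3.463: |R|=0.58960 <1
  x=-2.799: |R|=0.19521 <1
  x=-2.681: |R|=0.14861 <1
  x=-1.976: |R|=0.01789 <1
  x=-4.186: |R|=1.27430 >1
  x=-4.184: |R|=1.27204 >1
  x=-4.016: |R|=1.08937 >1
So |R|<1 on (-3.9286, 0).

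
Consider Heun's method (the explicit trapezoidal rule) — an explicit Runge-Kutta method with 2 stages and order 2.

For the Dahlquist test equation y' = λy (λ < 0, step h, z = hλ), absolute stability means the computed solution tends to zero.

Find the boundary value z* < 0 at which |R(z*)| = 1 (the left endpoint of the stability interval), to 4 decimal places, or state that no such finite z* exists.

z* = -2.0000.

With y'=λy (z=hλ):
  order 2, 2-stage ⇒ R(z)=1+z+z^2/2
  (e.g. R(-1.42)=0.58820, |R|=0.58820)

Solve |R(x)|<1 on ℝ⁻.
x=-1.42: |R|=0.5882
|R(-1.45)|=0.6013 |R(-1.08)|=0.5032 |R(-0.68)|=0.5512
Bisect:
  x_lo=-2.3942 |R|=1.4719  x_hi=-0.1519 |R|=0.8596
  mid=-1.27305 |R|=0.53728 →hi
  mid=-1.83362 |R|=0.84746 →hi
  mid=-2.11391 |R|=1.12040 →lo
  mid=-1.97377 |R|=0.97411 →hi
  mid=-2.04384 |R|=1.04480 →lo
  mid=-2.00880 |R|=1.00884 →lo
  mid=-1.99128 |R|=0.99132 →hi
  mid=-2.00004 |R|=1.00004 →lo
  mid=-1.99566 |R|=0.99567 →hi
  mid=-1.99785 |R|=0.99786 →hi
  ...
  [-2.00004,-1.99991] ⇒ x*=-2.0000
So |R|<1 on (-2.0000, 0).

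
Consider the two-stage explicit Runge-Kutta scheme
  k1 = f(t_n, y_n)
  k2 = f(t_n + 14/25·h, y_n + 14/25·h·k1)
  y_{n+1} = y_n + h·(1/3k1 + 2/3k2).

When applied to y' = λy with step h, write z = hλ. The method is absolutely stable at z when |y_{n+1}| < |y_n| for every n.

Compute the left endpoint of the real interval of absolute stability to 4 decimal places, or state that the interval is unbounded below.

Test eqn y'=λy, z=hλ:
  k1=λy_n ⇒ h·k1=z·y_n;  k2=λ(1+14/25z)y_n ⇒ h·k2=z(1+14/25z)y_n
  y_{n+1}/y_n = 1 + 1/3z + 2/3z(1+14/25z) = 1 + z + 28/75z²
  R(z) = 1 + z + 28/75z².

Find x<0 with |R(x)|<1.
x=-1.29: |R|=0.3313
R=1: x+28/75x²=0 ⇒ x=−75/28=-2.6786; min R=1−1/(4·28/75)=0.3304>−1
Confirm numerically:
  x=-2.516: |R|=0.84730 <1
  x=-2.399: |R|=0.74961 <1
  x=-2.223: |R|=0.62191 <1
  x=-1.777: |R|=0.40189 <1
  x=-3.241: |R|=1.68052 >1
  x=-2.904: |R|=1.24440 >1
Stable set (-2.6786, 0).

z* = -2.6786.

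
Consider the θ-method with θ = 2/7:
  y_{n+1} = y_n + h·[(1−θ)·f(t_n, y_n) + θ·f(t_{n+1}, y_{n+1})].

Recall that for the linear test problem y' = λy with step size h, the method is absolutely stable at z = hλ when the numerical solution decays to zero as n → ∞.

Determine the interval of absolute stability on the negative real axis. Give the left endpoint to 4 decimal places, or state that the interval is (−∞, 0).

(-4.6667, 0).

On y'=λy, z=hλ:
  y_{n+1} = y_n + z·[5/7·y_n + 2/7·y_{n+1}] ⇒ (1 − 2/7z)y_{n+1} = (1 + 5/7z)y_n
  ⇒ R(z) = (1 + 5/7z)/(1 − 2/7z).

Find x<0 with |R(x)|<1.
x=-1.38: |R|=0.0102
R=−1: 1+5/7x = −1+2/7x ⇒ -3/7x=2 ⇒ x=2/(-3/7)=-4.6667
Confirm numerically:
  x=-4.474: |R|=0.96376 <1
  x=-4.104: |R|=0.88901 <1
  x=-2.475: |R|=0.44979 <1
  x=-2.029: |R|=0.28441 <1
  x=-5.124: |R|=1.07955 >1
  x=-4.727: |R|=1.01100 >1
Interval (-4.6667, 0).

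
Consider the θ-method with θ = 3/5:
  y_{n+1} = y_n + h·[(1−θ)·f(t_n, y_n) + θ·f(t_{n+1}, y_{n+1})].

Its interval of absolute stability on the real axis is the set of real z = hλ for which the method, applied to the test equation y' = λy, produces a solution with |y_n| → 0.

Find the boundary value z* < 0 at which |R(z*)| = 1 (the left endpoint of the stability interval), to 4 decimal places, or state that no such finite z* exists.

With y'=λy (z=hλ):
  y_{n+1} = y_n + z·[2/5·y_n + 3/5·y_{n+1}] ⇒ (1 − 3/5z)y_{n+1} = (1 + 2/5z)y_n
  so R(z) = (1 + 2/5z)/(1 − 3/5z).

Boundary: |R(x)|=1, x<0.
x=-1.52: |R|=0.2050
x=-2: |R|=0.0909
x=-10: |R|=0.4286
x=-100: |R|=0.6393
θ=3/5≥1/2 ⇒ |1+2/5x|<|1−3/5x| ∀x<0 ⇒ stable on all of ℝ⁻.

interval (−∞, 0).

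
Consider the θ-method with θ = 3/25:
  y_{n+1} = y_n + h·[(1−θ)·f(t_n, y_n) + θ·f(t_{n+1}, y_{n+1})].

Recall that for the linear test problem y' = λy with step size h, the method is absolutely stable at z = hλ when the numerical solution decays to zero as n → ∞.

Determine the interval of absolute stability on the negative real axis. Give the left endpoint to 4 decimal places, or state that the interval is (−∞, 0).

Set f=λy, z=hλ:
  y_{n+1} = y_n + z·[22/25·y_n + 3/25·y_{n+1}] ⇒ (1 − 3/25z)y_{n+1} = (1 + 22/25z)y_n
  R(z) = (1 + 22/25z)/(1 − 3/25z).

Need |R(x)|<1, x<0.
x=-1.37: |R|=0.1766
R=−1: 1+22/25x = −1+3/25x ⇒ -19/25x=2 ⇒ x=2/(-19/25)=-2.6316
Confirm numerically:
  x=-2.527: |R|=0.93901 <1
  x=-2.078: |R|=0.66325 <1
  x=-1.710: |R|=0.41885 <1
  x=-1.306: |R|=0.12905 <1
  x=-2.876: |R|=1.13810 >1
  x=-2.754: |R|=1.06993 >1
Stable set (-2.6316, 0).

z∈(-2.6316,0).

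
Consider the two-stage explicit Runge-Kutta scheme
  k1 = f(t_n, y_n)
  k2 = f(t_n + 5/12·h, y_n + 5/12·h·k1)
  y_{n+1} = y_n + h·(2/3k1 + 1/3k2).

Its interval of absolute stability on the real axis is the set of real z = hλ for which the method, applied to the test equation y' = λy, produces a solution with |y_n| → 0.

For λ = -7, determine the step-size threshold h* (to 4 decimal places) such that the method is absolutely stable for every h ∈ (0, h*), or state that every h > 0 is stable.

(-7.2000,0); λ=-7 ⇒ h* = (36/5)/7 = 1.0286.

With y'=λy (z=hλ):
  k1=λy_n ⇒ h·k1=z·y_n;  k2=λ(1+5/12z)y_n ⇒ h·k2=z(1+5/12z)y_n
  y_{n+1}/y_n = 1 + 2/3z + 1/3z(1+5/12z) = 1 + z + 5/36z²
  so R(z) = 1 + z + 5/36z².

Solve |R(x)|<1 on ℝ⁻.
x=-0.97: |R|=0.1607
R=1: x+5/36x²=0 ⇒ x=−36/5=-7.2000; min R=1−1/(4·5/36)=-0.8000>−1
Confirm numerically:
  x=-4.393: |R|=0.71266 <1
  x=-4.202: |R|=0.74967 <1
  x=-3.293: |R|=0.78691 <1
  x=-7.293: |R|=1.09420 >1
  x=-7.257: |R|=1.05745 >1
Stable set (-7.2000, 0).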